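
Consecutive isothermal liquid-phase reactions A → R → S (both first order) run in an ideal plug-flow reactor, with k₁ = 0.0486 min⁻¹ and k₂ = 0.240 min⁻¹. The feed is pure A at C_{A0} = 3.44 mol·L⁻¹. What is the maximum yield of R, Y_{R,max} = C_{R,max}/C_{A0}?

For a first-order series the maximum intermediate yield is C_{R,max}/C_{A0} = (k₁/k₂)^[k₂/(k₂−k₁)].
= (0.0486/0.240)^(0.240/(0.240−0.0486)) = (0.2025)^(1.254) = 0.1350.

0.135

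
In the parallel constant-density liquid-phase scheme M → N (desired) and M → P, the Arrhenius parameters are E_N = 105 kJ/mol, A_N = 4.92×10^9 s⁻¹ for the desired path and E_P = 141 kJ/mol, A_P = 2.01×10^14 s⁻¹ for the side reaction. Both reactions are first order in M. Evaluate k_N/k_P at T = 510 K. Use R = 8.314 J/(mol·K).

Since both paths have the same order in M, the concentration cancels and S_{N/P} = k_N/k_P = (A_N/A_P)·exp[(E_P−E_N)/(RT)].
(E_P−E_N)/(RT) = (141−105)×10³/(8.314×510) = 36000/4240 = 8.490.
k_N/k_P = (4.92×10^9/2.01×10^14)·exp(8.490) = 2.448×10^-5 × 4867 = 0.119.

0.119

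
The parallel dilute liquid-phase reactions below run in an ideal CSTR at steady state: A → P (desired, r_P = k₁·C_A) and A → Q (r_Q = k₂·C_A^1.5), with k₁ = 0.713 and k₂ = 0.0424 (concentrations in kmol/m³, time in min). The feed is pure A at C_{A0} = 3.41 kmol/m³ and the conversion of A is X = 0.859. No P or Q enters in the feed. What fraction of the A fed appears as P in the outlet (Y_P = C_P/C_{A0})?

0.825

Exit C_A = C_{A0}(1−X) = 3.41×0.141 = 0.4808 kmol/m³.
A CSTR operates uniformly at the exit composition, giving r_P = 0.3428 and r_Q = 0.01414 (each k·C_A^n at C_A = 0.4808).
Fraction of consumed A going to P: r_P/(r_P+r_Q) = 0.9604.
C_P = 0.9604·C_{A0}·X = 0.9604×3.41×0.859 = 2.81 kmol/m³; Y_P = C_P/C_{A0} = 0.825.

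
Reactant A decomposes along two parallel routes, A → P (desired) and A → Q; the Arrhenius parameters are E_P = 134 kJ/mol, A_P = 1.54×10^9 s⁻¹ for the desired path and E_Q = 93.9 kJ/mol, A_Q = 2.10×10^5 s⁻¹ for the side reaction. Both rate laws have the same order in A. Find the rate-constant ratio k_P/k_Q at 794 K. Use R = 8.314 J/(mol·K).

16.9

Since both paths have the same order in A, the concentration cancels and S_{P/Q} = k_P/k_Q = (A_P/A_Q)·exp[(E_Q−E_P)/(RT)].
(E_Q−E_P)/(RT) = (93.9−134)×10³/(8.314×794) = -40100/6601 = -6.075.
k_P/k_Q = (1.54×10^9/2.10×10^5)·exp(-6.075) = 7333 × 0.002301 = 16.9.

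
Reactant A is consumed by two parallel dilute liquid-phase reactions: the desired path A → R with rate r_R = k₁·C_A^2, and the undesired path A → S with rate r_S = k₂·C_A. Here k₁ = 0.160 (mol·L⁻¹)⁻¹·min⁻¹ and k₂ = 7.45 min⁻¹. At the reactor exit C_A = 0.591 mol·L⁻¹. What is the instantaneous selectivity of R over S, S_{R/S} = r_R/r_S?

S_{R/S} = r_R/r_S = (k₁·C_A^2)/(k₂·C_A) = (k₁/k₂)·C_A.
= (0.160×0.5910^2) / (7.45×0.5910) = 0.05588/4.403 = 0.0127.
Since the desired path is higher order in A, keeping C_A high (PFR or concentrated feed) favours R.

0.0127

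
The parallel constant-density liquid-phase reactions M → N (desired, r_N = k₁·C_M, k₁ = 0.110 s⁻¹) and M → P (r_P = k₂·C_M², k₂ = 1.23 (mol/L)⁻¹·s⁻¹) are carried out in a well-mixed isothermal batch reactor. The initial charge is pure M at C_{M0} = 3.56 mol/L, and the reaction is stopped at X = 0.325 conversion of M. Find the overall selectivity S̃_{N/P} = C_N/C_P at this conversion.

C_M = C_{M0}(1−X) = 2.403 mol/L.
Along a PFR/batch, dC_N/dC_M = −r_N/(r_N+r_P) = −k₁/(k₁+k₂·C_M).
Integrating from C_{M0} to C_M: C_N = (0.110/1.23)·ln[(0.110+1.23·3.56)/(0.110+1.23·2.40)] = 0.08943·ln(4.489/3.066) = 0.03410 mol/L.
C_P = (C_{M0}−C_M)−C_N = 1.123 mol/L; S̃_{N/P} = 0.03410/1.123 = 0.0304.

0.0304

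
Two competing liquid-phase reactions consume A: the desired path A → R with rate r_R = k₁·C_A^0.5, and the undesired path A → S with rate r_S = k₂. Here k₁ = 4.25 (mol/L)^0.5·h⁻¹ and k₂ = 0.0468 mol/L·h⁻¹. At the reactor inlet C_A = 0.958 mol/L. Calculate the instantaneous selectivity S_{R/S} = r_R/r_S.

S_{R/S} = r_R/r_S = (k₁·C_A^0.5)/(k₂) = (k₁/k₂)·C_A^0.5.
= (4.25×0.9580^0.5) / (0.0468) = 4.160/0.04680 = 88.9.
Since the desired path is higher order in A, keeping C_A high (PFR or concentrated feed) favours R.

88.9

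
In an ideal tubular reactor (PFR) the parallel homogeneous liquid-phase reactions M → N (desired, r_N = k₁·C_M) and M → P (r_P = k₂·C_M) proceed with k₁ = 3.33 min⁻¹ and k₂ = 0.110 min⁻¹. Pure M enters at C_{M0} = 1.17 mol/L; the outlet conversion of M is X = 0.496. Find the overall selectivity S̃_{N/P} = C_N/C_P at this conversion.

30.3

C_M = C_{M0}(1−X) = 0.5897 mol/L.
Both paths are first order in M, so the instantaneous fraction to N is constant: dC_N/d(−C_M) = k₁/(k₁+k₂) = 0.9680.
C_N = 0.9680·(C_{M0}−C_M) = 0.9680×0.5803 = 0.562 mol/L.
C_P = (C_{M0}−C_M)−C_N = 0.01856 mol/L; S̃_{N/P} = 0.5618/0.01856 = 30.3.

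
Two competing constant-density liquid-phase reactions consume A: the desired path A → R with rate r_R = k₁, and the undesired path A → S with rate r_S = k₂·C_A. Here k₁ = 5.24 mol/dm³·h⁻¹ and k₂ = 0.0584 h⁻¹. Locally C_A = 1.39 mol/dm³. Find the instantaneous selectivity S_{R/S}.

S_{R/S} = r_R/r_S = (k₁)/(k₂·C_A) = (k₁/k₂)·C_A⁻¹.
= (5.24) / (0.0584×1.390) = 5.240/0.08118 = 64.6.
The undesired path is higher order in A, so low C_A (CSTR or dilute feed) favours R.

64.6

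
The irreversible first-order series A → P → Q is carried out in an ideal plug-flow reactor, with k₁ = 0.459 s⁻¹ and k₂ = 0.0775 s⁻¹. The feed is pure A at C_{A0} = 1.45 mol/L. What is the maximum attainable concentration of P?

1.01 mol/L

Evaluating C_P at τ_opt = ln(k₂/k₁)/(k₂−k₁) gives C_{P,max}/C_{A0} = (k₁/k₂)^[k₂/(k₂−k₁)].
= (0.459/0.0775)^(0.0775/(0.0775−0.459)) = (5.923)^(-0.2031) = 0.6967.
C_{P,max} = 0.6967×1.45 = 1.01 mol/L.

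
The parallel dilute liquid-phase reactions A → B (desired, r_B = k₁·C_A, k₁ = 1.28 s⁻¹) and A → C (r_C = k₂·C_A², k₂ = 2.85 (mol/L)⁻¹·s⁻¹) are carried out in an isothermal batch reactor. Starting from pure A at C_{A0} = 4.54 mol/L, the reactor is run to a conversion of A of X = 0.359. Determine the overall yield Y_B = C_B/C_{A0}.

C_A = C_{A0}(1−X) = 2.910 mol/L.
Along a PFR/batch, dC_B/dC_A = −r_B/(r_B+r_C) = −k₁/(k₁+k₂·C_A).
Integrating from C_{A0} to C_A: C_B = (1.28/2.85)·ln[(1.28+2.85·4.54)/(1.28+2.85·2.91)] = 0.4491·ln(14.22/9.574) = 0.1776 mol/L.
Y_B = C_B/C_{A0} = 0.1776/4.54 = 0.0391.

0.0391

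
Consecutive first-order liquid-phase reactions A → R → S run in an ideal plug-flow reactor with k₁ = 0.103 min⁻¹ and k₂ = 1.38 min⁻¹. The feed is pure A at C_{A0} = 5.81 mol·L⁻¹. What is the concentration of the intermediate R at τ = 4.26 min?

Solving the coupled first-order balances gives C_R(τ) = [k₁/(k₂−k₁)]·C_{A0}·(e^(−k₁τ) − e^(−k₂τ)).
e^(−k₁τ) = e^(−0.103×4.26) = e^(−0.4388) = 0.6448; e^(−k₂τ) = e^(−5.879) = 0.002798.
C_R = 0.103×5.81/(1.38−0.103) × (0.6448−0.002798) = 0.4686×0.6420 = 0.3009 mol·L⁻¹.

0.301 mol·L⁻¹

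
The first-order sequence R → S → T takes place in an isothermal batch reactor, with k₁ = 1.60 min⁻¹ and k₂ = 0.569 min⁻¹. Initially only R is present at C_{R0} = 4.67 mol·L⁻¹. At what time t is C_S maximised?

1.00 min

The intermediate peaks when r₁ = r₂, i.e. k₁e^(−k₁t) = k₂e^(−k₂t), giving t_opt = ln(k₂/k₁)/(k₂−k₁).
= ln(0.569/1.60)/(0.569−1.60) = ln(0.3556)/-1.031 = -1.034/-1.031 = 1.00 min.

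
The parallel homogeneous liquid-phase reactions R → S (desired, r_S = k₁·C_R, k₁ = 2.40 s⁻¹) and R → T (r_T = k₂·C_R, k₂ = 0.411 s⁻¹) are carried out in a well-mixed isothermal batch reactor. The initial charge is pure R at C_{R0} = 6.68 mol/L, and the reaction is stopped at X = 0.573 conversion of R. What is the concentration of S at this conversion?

C_R = C_{R0}(1−X) = 2.852 mol/L.
Both paths are first order in R, so the instantaneous fraction to S is constant: dC_S/d(−C_R) = k₁/(k₁+k₂) = 0.8538.
C_S = 0.8538·(C_{R0}−C_R) = 0.8538×3.828 = 3.27 mol/L.

3.27 mol/L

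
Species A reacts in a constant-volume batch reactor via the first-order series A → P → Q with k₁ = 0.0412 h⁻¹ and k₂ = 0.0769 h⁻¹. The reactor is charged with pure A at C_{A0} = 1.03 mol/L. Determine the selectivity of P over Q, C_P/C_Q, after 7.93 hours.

For first-order series with pure A initially, C_P(t) = k₁C_{A0}/(k₂−k₁)·(e^(−k₁t) − e^(−k₂t)).
e^(−k₁t) = e^(−0.0412×7.93) = e^(−0.3267) = 0.7213; e^(−k₂t) = e^(−0.6098) = 0.5435.
C_P = 0.0412×1.03/(0.0769−0.0412) × (0.7213−0.5435) = 1.189×0.1778 = 0.2114 mol/L.
C_A = C_{A0}e^(−k₁t) = 0.7429 mol/L, so C_Q = C_{A0}−C_A−C_P = 0.07568 mol/L; C_P/C_Q = 2.79.

2.79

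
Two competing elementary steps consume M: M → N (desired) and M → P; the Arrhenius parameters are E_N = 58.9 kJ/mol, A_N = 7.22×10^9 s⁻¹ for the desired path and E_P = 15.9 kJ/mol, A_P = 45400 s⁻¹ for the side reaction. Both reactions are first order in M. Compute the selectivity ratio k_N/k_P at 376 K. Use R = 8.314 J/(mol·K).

k_N/k_P = (A_N/A_P)·exp[−(E_N−E_P)/(RT)] = (A_N/A_P)·exp[(E_P−E_N)/(RT)].
(E_P−E_N)/(RT) = (15.9−58.9)×10³/(8.314×376) = -43000/3126 = -13.76.
k_N/k_P = (7.22×10^9/45400)·exp(-13.76) = 1.590×10^5 × 1.062×10^-6 = 0.169.
Since E_N > E_P, raising the temperature improves selectivity toward N.

0.169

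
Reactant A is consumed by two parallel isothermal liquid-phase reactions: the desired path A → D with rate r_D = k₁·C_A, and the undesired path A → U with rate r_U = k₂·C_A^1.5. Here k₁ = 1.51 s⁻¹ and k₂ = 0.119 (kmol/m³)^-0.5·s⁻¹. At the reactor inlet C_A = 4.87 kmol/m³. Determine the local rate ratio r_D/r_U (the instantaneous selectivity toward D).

S_{D/U} = r_D/r_U = (k₁·C_A)/(k₂·C_A^1.5) = (k₁/k₂)·C_A^-0.5.
= (1.51×4.870) / (0.119×4.870^1.5) = 7.354/1.279 = 5.75.
The undesired path is higher order in A, so low C_A (CSTR or dilute feed) favours D.

5.75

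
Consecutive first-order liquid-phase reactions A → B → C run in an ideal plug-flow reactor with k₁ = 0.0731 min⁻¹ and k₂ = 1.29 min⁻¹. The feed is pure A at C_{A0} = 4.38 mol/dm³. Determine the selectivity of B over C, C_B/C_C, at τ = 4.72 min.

0.170

For first-order series with pure A initially, C_B(τ) = k₁C_{A0}/(k₂−k₁)·(e^(−k₁τ) − e^(−k₂τ)).
e^(−k₁τ) = e^(−0.0731×4.72) = e^(−0.3450) = 0.7082; e^(−k₂τ) = e^(−6.089) = 0.002268.
C_B = 0.0731×4.38/(1.29−0.0731) × (0.7082−0.002268) = 0.2631×0.7059 = 0.1857 mol/dm³.
C_A = C_{A0}e^(−k₁τ) = 3.102 mol/dm³, so C_C = C_{A0}−C_A−C_B = 1.092 mol/dm³; C_B/C_C = 0.170.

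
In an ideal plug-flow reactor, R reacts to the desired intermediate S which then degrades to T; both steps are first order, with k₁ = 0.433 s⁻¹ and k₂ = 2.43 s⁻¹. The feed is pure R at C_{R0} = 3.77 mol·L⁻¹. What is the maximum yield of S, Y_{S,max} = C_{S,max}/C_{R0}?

0.123

At the optimum, C_{S,max}/C_{R0} = (k₁/k₂)^[k₂/(k₂−k₁)].
= (0.433/2.43)^(2.43/(2.43−0.433)) = (0.1782)^(1.217) = 0.1226.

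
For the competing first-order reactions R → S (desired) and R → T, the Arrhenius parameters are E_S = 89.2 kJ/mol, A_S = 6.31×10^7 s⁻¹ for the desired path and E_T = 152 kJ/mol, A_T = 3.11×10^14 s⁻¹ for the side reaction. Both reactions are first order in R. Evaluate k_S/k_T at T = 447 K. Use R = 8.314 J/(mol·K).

k_S/k_T = (A_S/A_T)·exp[−(E_S−E_T)/(RT)] = (A_S/A_T)·exp[(E_T−E_S)/(RT)].
(E_T−E_S)/(RT) = (152−89.2)×10³/(8.314×447) = 62800/3716 = 16.90.
k_S/k_T = (6.31×10^7/3.11×10^14)·exp(16.90) = 2.029×10^-7 × 2.182×10^7 = 4.43.

4.43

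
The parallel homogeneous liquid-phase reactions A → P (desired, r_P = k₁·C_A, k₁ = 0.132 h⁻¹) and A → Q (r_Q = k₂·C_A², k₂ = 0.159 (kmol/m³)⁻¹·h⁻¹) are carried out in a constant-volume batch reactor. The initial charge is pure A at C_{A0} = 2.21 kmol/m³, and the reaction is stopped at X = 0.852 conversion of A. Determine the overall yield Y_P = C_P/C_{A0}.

C_A = C_{A0}(1−X) = 0.3271 kmol/m³.
Along a PFR/batch, dC_P/dC_A = −r_P/(r_P+r_Q) = −k₁/(k₁+k₂·C_A).
Integrating from C_{A0} to C_A: C_P = (0.132/0.159)·ln[(0.132+0.159·2.21)/(0.132+0.159·0.327)] = 0.8302·ln(0.4834/0.1840) = 0.8018 kmol/m³.
Y_P = C_P/C_{A0} = 0.8018/2.21 = 0.363.

0.363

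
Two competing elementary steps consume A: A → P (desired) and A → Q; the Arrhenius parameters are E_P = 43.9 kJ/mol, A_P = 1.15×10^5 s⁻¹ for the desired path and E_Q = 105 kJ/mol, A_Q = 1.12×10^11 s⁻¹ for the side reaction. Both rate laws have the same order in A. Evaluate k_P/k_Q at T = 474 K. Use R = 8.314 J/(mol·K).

k_P/k_Q = (A_P/A_Q)·exp[−(E_P−E_Q)/(RT)] = (A_P/A_Q)·exp[(E_Q−E_P)/(RT)].
(E_Q−E_P)/(RT) = (105−43.9)×10³/(8.314×474) = 61100/3941 = 15.50.
k_P/k_Q = (1.15×10^5/1.12×10^11)·exp(15.50) = 1.027×10^-6 × 5.413×10^6 = 5.56.
Since E_P < E_Q, lowering the temperature improves selectivity toward P.

5.56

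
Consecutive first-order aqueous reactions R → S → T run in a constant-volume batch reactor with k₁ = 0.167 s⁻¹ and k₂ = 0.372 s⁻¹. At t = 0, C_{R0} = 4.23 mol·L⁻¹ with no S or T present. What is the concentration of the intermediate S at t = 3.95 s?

Solving the coupled first-order balances gives C_S(t) = [k₁/(k₂−k₁)]·C_{R0}·(e^(−k₁t) − e^(−k₂t)).
e^(−k₁t) = e^(−0.167×3.95) = e^(−0.6597) = 0.5170; e^(−k₂t) = e^(−1.469) = 0.2301.
C_S = 0.167×4.23/(0.372−0.167) × (0.5170−0.2301) = 3.446×0.2870 = 0.9889 mol·L⁻¹.

0.989 mol·L⁻¹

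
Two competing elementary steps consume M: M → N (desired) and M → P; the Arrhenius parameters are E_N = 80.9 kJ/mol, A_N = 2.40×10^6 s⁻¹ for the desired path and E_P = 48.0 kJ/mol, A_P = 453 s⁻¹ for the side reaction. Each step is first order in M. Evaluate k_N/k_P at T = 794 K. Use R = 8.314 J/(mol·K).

36.3

With equal orders, S_{N/P} = k_N/k_P = (A_N/A_P)·exp[(E_P−E_N)/(RT)].
(E_P−E_N)/(RT) = (48.0−80.9)×10³/(8.314×794) = -32900/6601 = -4.984.
k_N/k_P = (2.40×10^6/453)·exp(-4.984) = 5298 × 0.006848 = 36.3.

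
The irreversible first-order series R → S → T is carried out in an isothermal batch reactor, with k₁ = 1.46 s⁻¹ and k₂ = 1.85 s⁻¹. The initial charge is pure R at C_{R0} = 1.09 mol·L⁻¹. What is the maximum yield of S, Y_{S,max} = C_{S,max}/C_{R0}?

At the optimum, C_{S,max}/C_{R0} = (k₁/k₂)^[k₂/(k₂−k₁)].
= (1.46/1.85)^(1.85/(1.85−1.46)) = (0.7892)^(4.744) = 0.3253.

0.325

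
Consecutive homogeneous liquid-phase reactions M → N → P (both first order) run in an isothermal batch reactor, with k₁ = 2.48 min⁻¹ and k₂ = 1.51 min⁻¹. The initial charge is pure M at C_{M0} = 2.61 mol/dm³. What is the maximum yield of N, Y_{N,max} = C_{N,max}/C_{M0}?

At the optimum, C_{N,max}/C_{M0} = (k₁/k₂)^[k₂/(k₂−k₁)].
= (2.48/1.51)^(1.51/(1.51−2.48)) = (1.642)^(-1.557) = 0.4619.

0.462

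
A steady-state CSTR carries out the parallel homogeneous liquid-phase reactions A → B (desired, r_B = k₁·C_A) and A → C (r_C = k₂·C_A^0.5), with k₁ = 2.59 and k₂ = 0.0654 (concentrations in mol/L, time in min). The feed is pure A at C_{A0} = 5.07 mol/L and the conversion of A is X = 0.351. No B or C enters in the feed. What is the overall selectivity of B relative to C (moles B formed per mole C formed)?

71.8

Exit C_A = C_{A0}(1−X) = 5.07×0.649 = 3.290 mol/L.
In a CSTR the entire volume is at exit conditions, so r_B = 2.59×3.290 = 8.522 and r_C = 0.0654×3.290^0.5 = 0.1186.
Overall selectivity = C_B/C_C = r_Bτ/(r_Cτ) = r_B/r_C = 71.8.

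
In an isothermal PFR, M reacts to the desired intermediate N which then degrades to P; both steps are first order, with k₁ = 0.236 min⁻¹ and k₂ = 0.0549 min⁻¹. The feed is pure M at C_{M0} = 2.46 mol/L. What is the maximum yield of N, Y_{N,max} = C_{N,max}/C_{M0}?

For a first-order series the maximum intermediate yield is C_{N,max}/C_{M0} = (k₁/k₂)^[k₂/(k₂−k₁)].
= (0.236/0.0549)^(0.0549/(0.0549−0.236)) = (4.299)^(-0.3031) = 0.6427.

0.643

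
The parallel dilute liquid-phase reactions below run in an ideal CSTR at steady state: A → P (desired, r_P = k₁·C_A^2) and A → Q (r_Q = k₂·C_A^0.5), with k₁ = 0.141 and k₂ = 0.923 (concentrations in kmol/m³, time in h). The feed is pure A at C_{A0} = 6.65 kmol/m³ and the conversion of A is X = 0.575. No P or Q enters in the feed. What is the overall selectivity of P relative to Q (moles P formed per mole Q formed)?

0.726

Exit C_A = C_{A0}(1−X) = 6.65×0.425 = 2.826 kmol/m³.
A CSTR operates uniformly at the exit composition, giving r_P = 1.126 and r_Q = 1.552 (each k·C_A^n at C_A = 2.826).
Overall selectivity = C_P/C_Q = r_Pτ/(r_Qτ) = r_P/r_Q = 0.726.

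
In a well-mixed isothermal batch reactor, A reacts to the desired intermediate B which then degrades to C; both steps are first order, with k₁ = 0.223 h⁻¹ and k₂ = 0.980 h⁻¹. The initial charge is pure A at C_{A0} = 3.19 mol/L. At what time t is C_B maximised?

1.96 h

Setting dC_B/dt = 0 gives t_opt = ln(k₂/k₁)/(k₂−k₁).
= ln(0.980/0.223)/(0.980−0.223) = ln(4.395)/0.7570 = 1.480/0.7570 = 1.96 h.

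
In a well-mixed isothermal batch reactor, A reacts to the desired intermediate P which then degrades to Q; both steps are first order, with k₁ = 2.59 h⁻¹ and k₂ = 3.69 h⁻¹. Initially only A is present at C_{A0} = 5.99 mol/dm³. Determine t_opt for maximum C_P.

For first-order series the maximum of C_P occurs at t_opt = ln(k₂/k₁)/(k₂−k₁).
= ln(3.69/2.59)/(3.69−2.59) = ln(1.425)/1.100 = 0.3540/1.100 = 0.322 h.

0.322 h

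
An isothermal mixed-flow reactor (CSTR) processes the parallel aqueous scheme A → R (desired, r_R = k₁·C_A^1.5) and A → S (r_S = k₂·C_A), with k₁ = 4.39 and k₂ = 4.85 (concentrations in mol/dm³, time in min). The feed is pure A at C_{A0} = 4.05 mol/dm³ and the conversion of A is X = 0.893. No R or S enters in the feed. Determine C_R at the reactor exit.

1.35 mol/dm³

Exit C_A = C_{A0}(1−X) = 4.05×0.107 = 0.4333 mol/dm³.
A CSTR operates uniformly at the exit composition, giving r_R = 1.252 and r_S = 2.102 (each k·C_A^n at C_A = 0.4333).
Fraction of consumed A going to R: r_R/(r_R+r_S) = 0.3734.
C_R = 0.3734·C_{A0}·X = 0.3734×4.05×0.893 = 1.35 mol/dm³.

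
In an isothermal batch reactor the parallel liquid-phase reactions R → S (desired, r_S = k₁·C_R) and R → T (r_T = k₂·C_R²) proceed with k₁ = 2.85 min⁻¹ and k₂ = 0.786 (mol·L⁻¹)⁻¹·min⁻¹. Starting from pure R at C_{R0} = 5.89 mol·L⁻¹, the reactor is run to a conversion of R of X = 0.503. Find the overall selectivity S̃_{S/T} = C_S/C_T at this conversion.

0.840

C_R = C_{R0}(1−X) = 2.927 mol·L⁻¹.
Along a PFR/batch, dC_S/dC_R = −r_S/(r_S+r_T) = −k₁/(k₁+k₂·C_R).
Integrating from C_{R0} to C_R: C_S = (2.85/0.786)·ln[(2.85+0.786·5.89)/(2.85+0.786·2.93)] = 3.626·ln(7.480/5.151) = 1.352 mol·L⁻¹.
C_T = (C_{R0}−C_R)−C_S = 1.610 mol·L⁻¹; S̃_{S/T} = 1.352/1.610 = 0.840.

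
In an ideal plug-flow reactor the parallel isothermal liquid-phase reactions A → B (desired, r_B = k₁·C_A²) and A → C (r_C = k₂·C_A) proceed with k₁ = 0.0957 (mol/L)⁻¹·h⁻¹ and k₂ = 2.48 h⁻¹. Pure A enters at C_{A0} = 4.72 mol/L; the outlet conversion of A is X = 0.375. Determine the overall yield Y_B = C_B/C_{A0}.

C_A = C_{A0}(1−X) = 2.950 mol/L.
Along a PFR/batch, dC_C/dC_A = −r_C/(r_B+r_C) = −k₂/(k₂+k₁·C_A).
Integrating from C_{A0} to C_A: C_C = (2.48/0.0957)·ln[(2.48+0.0957·4.72)/(2.48+0.0957·2.95)] = 25.91·ln(2.932/2.762) = 1.542 mol/L.
Then C_B = (C_{A0}−C_A) − C_C = 1.770 − 1.542 = 0.2277 mol/L.
Y_B = C_B/C_{A0} = 0.2277/4.72 = 0.0482.

0.0482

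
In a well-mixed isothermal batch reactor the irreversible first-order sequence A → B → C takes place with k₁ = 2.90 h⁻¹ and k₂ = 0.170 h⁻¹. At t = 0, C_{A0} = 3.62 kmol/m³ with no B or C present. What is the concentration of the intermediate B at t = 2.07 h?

2.70 kmol/m³

Solving the coupled first-order balances gives C_B(t) = [k₁/(k₂−k₁)]·C_{A0}·(e^(−k₁t) − e^(−k₂t)).
e^(−k₁t) = e^(−2.90×2.07) = e^(−6.003) = 0.002471; e^(−k₂t) = e^(−0.3519) = 0.7034.
C_B = 2.90×3.62/(0.170−2.90) × (0.002471−0.7034) = (-3.845)×(-0.7009) = 2.695 kmol/m³.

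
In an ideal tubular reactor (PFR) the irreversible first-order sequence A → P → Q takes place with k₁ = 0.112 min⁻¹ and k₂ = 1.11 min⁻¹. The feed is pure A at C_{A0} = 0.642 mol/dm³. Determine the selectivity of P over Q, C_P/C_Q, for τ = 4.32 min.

0.216

Solving the coupled first-order balances gives C_P(τ) = [k₁/(k₂−k₁)]·C_{A0}·(e^(−k₁τ) − e^(−k₂τ)).
e^(−k₁τ) = e^(−0.112×4.32) = e^(−0.4838) = 0.6164; e^(−k₂τ) = e^(−4.795) = 0.008269.
C_P = 0.112×0.642/(1.11−0.112) × (0.6164−0.008269) = 0.07205×0.6081 = 0.04382 mol/dm³.
C_A = C_{A0}e^(−k₁τ) = 0.3957 mol/dm³, so C_Q = C_{A0}−C_A−C_P = 0.2024 mol/dm³; C_P/C_Q = 0.216.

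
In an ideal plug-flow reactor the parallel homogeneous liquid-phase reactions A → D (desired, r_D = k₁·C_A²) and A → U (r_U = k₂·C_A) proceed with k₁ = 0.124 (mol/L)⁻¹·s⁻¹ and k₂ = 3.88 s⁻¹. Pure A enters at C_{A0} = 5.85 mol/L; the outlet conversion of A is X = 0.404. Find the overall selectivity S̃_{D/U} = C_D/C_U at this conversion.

C_A = C_{A0}(1−X) = 3.487 mol/L.
Along a PFR/batch, dC_U/dC_A = −r_U/(r_D+r_U) = −k₂/(k₂+k₁·C_A).
Integrating from C_{A0} to C_A: C_U = (3.88/0.124)·ln[(3.88+0.124·5.85)/(3.88+0.124·3.49)] = 31.29·ln(4.605/4.312) = 2.057 mol/L.
Then C_D = (C_{A0}−C_A) − C_U = 2.363 − 2.057 = 0.3061 mol/L.
S̃_{D/U} = C_D/C_U = 0.3061/2.057 = 0.149.

0.149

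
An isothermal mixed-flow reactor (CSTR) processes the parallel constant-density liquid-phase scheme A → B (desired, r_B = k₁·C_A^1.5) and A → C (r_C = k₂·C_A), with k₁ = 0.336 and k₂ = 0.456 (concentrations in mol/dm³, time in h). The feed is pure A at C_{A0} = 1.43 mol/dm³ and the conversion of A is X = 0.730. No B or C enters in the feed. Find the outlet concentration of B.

Exit C_A = C_{A0}(1−X) = 1.43×0.270 = 0.3861 mol/dm³.
Rates in a CSTR are evaluated at the outlet concentration: r_B = 0.336×0.3861^1.5 = 0.08061, r_C = 0.456×0.3861 = 0.1761.
Fraction of consumed A going to B: r_B/(r_B+r_C) = 0.3141.
C_B = 0.3141·C_{A0}·X = 0.3141×1.43×0.730 = 0.328 mol/dm³.

0.328 mol/dm³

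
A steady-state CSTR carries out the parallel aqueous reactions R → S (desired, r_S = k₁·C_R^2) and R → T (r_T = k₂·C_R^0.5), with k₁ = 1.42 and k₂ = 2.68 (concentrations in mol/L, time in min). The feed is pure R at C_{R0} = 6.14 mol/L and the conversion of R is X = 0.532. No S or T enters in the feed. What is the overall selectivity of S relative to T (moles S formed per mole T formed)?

2.58

Exit C_R = C_{R0}(1−X) = 6.14×0.468 = 2.874 mol/L.
In a CSTR the entire volume is at exit conditions, so r_S = 1.42×2.874^2 = 11.73 and r_T = 2.68×2.874^0.5 = 4.543.
Overall selectivity = C_S/C_T = r_Sτ/(r_Tτ) = r_S/r_T = 2.58.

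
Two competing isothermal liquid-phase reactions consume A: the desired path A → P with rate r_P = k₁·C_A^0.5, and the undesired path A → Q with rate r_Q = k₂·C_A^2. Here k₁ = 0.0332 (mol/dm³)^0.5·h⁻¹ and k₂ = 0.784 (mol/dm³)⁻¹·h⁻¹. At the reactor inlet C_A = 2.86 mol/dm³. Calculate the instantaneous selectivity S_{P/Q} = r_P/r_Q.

S_{P/Q} = r_P/r_Q = (k₁·C_A^0.5)/(k₂·C_A^2) = (k₁/k₂)·C_A^-1.5.
= (0.0332×2.860^0.5) / (0.784×2.860^2) = 0.05615/6.413 = 0.00876.
The undesired path is higher order in A, so low C_A (CSTR or dilute feed) favours P.

0.00876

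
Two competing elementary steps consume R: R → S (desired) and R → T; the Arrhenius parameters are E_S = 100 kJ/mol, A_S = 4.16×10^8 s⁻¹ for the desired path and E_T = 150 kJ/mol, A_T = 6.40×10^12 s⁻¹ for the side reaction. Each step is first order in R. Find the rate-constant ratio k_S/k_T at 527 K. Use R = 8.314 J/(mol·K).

k_S/k_T = (A_S/A_T)·exp[−(E_S−E_T)/(RT)] = (A_S/A_T)·exp[(E_T−E_S)/(RT)].
(E_T−E_S)/(RT) = (150−100)×10³/(8.314×527) = 50000/4381 = 11.41.
k_S/k_T = (4.16×10^8/6.40×10^12)·exp(11.41) = 6.500×10^-5 × 90371 = 5.87.

5.87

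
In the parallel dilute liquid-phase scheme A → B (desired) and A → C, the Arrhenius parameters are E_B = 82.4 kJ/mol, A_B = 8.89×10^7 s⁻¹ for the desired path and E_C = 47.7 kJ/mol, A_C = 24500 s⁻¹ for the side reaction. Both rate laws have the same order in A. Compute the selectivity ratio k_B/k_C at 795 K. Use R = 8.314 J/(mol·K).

k_B/k_C = (A_B/A_C)·exp[−(E_B−E_C)/(RT)] = (A_B/A_C)·exp[(E_C−E_B)/(RT)].
(E_C−E_B)/(RT) = (47.7−82.4)×10³/(8.314×795) = -34700/6610 = -5.250.
k_B/k_C = (8.89×10^7/24500)·exp(-5.250) = 3629 × 0.005248 = 19.0.
Since E_B > E_C, raising the temperature improves selectivity toward B.

19.0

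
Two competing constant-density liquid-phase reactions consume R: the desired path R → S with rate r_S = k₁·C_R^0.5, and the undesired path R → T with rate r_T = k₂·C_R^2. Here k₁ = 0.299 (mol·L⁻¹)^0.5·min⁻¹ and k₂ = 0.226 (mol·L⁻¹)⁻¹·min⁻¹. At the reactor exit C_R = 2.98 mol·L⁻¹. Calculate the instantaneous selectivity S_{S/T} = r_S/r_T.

0.257

S_{S/T} = r_S/r_T = (k₁·C_R^0.5)/(k₂·C_R^2) = (k₁/k₂)·C_R^-1.5.
= (0.299×2.980^0.5) / (0.226×2.980^2) = 0.5162/2.007 = 0.257.
The undesired path is higher order in R, so low C_R (CSTR or dilute feed) favours S.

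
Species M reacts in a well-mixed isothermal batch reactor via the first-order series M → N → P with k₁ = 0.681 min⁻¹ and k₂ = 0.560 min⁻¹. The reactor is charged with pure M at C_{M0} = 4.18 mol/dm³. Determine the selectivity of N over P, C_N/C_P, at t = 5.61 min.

0.140

The intermediate concentration in a first-order A→B→C sequence is C_N = k₁C_{M0}(e^(−k₁t) − e^(−k₂t))/(k₂−k₁).
e^(−k₁t) = e^(−0.681×5.61) = e^(−3.820) = 0.02192; e^(−k₂t) = e^(−3.142) = 0.04321.
C_N = 0.681×4.18/(0.560−0.681) × (0.02192−0.04321) = (-23.53)×(-0.02129) = 0.5010 mol/dm³.
C_M = C_{M0}e^(−k₁t) = 0.09162 mol/dm³, so C_P = C_{M0}−C_M−C_N = 3.587 mol/dm³; C_N/C_P = 0.140.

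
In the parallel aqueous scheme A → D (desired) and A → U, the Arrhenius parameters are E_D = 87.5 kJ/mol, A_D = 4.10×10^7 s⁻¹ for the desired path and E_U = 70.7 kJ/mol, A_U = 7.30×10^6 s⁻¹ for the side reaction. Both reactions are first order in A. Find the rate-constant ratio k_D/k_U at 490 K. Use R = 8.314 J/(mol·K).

0.0909

With equal orders, S_{D/U} = k_D/k_U = (A_D/A_U)·exp[(E_U−E_D)/(RT)].
(E_U−E_D)/(RT) = (70.7−87.5)×10³/(8.314×490) = -16800/4074 = -4.124.
k_D/k_U = (4.10×10^7/7.30×10^6)·exp(-4.124) = 5.616 × 0.01618 = 0.0909.
Since E_D > E_U, raising the temperature improves selectivity toward D.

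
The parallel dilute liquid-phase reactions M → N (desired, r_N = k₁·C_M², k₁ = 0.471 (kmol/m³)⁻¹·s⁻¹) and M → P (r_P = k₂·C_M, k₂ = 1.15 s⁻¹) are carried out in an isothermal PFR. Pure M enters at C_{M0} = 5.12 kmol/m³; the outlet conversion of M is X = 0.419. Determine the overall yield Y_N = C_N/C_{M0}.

0.260

C_M = C_{M0}(1−X) = 2.975 kmol/m³.
Along a PFR/batch, dC_P/dC_M = −r_P/(r_N+r_P) = −k₂/(k₂+k₁·C_M).
Integrating from C_{M0} to C_M: C_P = (1.15/0.471)·ln[(1.15+0.471·5.12)/(1.15+0.471·2.97)] = 2.442·ln(3.562/2.551) = 0.8147 kmol/m³.
Then C_N = (C_{M0}−C_M) − C_P = 2.145 − 0.8147 = 1.331 kmol/m³.
Y_N = C_N/C_{M0} = 1.331/5.12 = 0.260.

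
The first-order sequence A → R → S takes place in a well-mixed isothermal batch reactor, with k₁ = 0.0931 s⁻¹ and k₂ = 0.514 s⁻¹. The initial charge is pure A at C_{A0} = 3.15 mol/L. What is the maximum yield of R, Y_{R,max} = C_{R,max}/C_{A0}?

0.124

For a first-order series the maximum intermediate yield is C_{R,max}/C_{A0} = (k₁/k₂)^[k₂/(k₂−k₁)].
= (0.0931/0.514)^(0.514/(0.514−0.0931)) = (0.1811)^(1.221) = 0.1241.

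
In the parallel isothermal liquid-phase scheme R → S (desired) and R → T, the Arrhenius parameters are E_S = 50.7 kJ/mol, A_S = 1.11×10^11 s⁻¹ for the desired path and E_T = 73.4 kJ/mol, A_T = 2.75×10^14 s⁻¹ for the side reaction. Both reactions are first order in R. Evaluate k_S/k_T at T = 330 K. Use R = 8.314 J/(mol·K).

1.58

Since both paths have the same order in R, the concentration cancels and S_{S/T} = k_S/k_T = (A_S/A_T)·exp[(E_T−E_S)/(RT)].
(E_T−E_S)/(RT) = (73.4−50.7)×10³/(8.314×330) = 22700/2744 = 8.274.
k_S/k_T = (1.11×10^11/2.75×10^14)·exp(8.274) = 4.036×10^-4 × 3920 = 1.58.
Since E_S < E_T, lowering the temperature improves selectivity toward S.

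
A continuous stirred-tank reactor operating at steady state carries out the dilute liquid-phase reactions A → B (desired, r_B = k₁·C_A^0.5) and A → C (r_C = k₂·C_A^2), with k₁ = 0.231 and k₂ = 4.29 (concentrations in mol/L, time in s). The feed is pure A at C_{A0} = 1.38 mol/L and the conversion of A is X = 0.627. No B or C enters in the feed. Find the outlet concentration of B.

0.110 mol/L

Exit C_A = C_{A0}(1−X) = 1.38×0.373 = 0.5147 mol/L.
Rates in a CSTR are evaluated at the outlet concentration: r_B = 0.231×0.5147^0.5 = 0.1657, r_C = 4.29×0.5147^2 = 1.137.
Fraction of consumed A going to B: r_B/(r_B+r_C) = 0.1273.
C_B = 0.1273·C_{A0}·X = 0.1273×1.38×0.627 = 0.110 mol/L.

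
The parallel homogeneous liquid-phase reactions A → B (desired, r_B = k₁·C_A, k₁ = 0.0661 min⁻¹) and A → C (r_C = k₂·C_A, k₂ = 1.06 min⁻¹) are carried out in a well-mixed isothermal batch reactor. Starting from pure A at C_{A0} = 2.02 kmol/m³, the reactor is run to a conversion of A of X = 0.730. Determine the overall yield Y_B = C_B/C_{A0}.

C_A = C_{A0}(1−X) = 0.5454 kmol/m³.
Both paths are first order in A, so the instantaneous fraction to B is constant: dC_B/d(−C_A) = k₁/(k₁+k₂) = 0.05870.
C_B = 0.05870·(C_{A0}−C_A) = 0.05870×1.475 = 0.0866 kmol/m³.
Y_B = C_B/C_{A0} = 0.08656/2.02 = 0.0428.

0.0428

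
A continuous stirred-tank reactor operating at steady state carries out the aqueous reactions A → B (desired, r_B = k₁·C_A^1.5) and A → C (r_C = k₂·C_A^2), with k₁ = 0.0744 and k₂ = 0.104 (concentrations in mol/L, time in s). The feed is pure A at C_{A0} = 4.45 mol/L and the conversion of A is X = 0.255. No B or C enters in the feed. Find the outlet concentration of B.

0.320 mol/L

Exit C_A = C_{A0}(1−X) = 4.45×0.745 = 3.315 mol/L.
Rates in a CSTR are evaluated at the outlet concentration: r_B = 0.0744×3.315^1.5 = 0.4491, r_C = 0.104×3.315^2 = 1.143.
Fraction of consumed A going to B: r_B/(r_B+r_C) = 0.2821.
C_B = 0.2821·C_{A0}·X = 0.2821×4.45×0.255 = 0.320 mol/L.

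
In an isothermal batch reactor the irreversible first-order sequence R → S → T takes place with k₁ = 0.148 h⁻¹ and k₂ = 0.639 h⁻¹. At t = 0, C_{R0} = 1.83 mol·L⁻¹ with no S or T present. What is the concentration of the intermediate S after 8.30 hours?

0.159 mol·L⁻¹

The intermediate concentration in a first-order A→B→C sequence is C_S = k₁C_{R0}(e^(−k₁t) − e^(−k₂t))/(k₂−k₁).
e^(−k₁t) = e^(−0.148×8.30) = e^(−1.228) = 0.2928; e^(−k₂t) = e^(−5.304) = 0.004973.
C_S = 0.148×1.83/(0.639−0.148) × (0.2928−0.004973) = 0.5516×0.2878 = 0.1587 mol·L⁻¹.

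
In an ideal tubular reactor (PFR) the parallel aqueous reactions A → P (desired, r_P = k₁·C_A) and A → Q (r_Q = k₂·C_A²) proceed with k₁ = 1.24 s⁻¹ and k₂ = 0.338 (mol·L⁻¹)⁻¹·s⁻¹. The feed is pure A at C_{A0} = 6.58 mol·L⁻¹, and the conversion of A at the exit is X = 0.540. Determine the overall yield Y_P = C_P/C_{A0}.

0.237

C_A = C_{A0}(1−X) = 3.027 mol·L⁻¹.
Along a PFR/batch, dC_P/dC_A = −r_P/(r_P+r_Q) = −k₁/(k₁+k₂·C_A).
Integrating from C_{A0} to C_A: C_P = (1.24/0.338)·ln[(1.24+0.338·6.58)/(1.24+0.338·3.03)] = 3.669·ln(3.464/2.263) = 1.562 mol·L⁻¹.
Y_P = C_P/C_{A0} = 1.562/6.58 = 0.237.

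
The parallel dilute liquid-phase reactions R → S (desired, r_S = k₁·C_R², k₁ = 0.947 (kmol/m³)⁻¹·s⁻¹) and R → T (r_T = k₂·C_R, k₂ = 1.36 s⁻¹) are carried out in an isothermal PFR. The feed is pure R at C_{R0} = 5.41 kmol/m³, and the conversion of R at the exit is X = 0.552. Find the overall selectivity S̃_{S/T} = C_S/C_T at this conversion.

C_R = C_{R0}(1−X) = 2.424 kmol/m³.
Along a PFR/batch, dC_T/dC_R = −r_T/(r_S+r_T) = −k₂/(k₂+k₁·C_R).
Integrating from C_{R0} to C_R: C_T = (1.36/0.947)·ln[(1.36+0.947·5.41)/(1.36+0.947·2.42)] = 1.436·ln(6.483/3.655) = 0.8230 kmol/m³.
Then C_S = (C_{R0}−C_R) − C_T = 2.986 − 0.8230 = 2.163 kmol/m³.
S̃_{S/T} = C_S/C_T = 2.163/0.8230 = 2.63.

2.63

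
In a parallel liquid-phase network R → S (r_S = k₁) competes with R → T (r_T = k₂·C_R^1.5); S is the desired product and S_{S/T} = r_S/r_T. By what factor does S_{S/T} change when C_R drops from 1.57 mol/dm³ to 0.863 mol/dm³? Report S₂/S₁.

S_{S/T} = (k₁/k₂)·C_R^-1.5, so S₂/S₁ = (C_{R,2}/C_{R,1})^-1.5.
= (0.863/1.57)^(-1.5) = (0.5497)^(-1.5) = 2.45.
Selectivity toward S rises as C_R falls — low-concentration operation is favoured.

2.45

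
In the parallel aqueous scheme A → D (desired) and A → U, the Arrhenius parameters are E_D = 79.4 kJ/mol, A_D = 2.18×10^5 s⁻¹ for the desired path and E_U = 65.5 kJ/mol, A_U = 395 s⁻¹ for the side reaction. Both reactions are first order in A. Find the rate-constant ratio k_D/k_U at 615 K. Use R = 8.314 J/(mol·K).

Since both paths have the same order in A, the concentration cancels and S_{D/U} = k_D/k_U = (A_D/A_U)·exp[(E_U−E_D)/(RT)].
(E_U−E_D)/(RT) = (65.5−79.4)×10³/(8.314×615) = -13900/5113 = -2.719.
k_D/k_U = (2.18×10^5/395)·exp(-2.719) = 551.9 × 0.06597 = 36.4.
Since E_D > E_U, raising the temperature improves selectivity toward D.

36.4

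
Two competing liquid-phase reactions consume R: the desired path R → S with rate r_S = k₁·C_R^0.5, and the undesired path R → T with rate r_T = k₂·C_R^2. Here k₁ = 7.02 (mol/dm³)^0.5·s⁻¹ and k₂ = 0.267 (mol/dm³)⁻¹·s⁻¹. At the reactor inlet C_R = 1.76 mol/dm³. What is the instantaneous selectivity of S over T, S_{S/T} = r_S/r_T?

S_{S/T} = r_S/r_T = (k₁·C_R^0.5)/(k₂·C_R^2) = (k₁/k₂)·C_R^-1.5.
= (7.02×1.760^0.5) / (0.267×1.760^2) = 9.313/0.8271 = 11.3.
The undesired path is higher order in R, so low C_R (CSTR or dilute feed) favours S.

11.3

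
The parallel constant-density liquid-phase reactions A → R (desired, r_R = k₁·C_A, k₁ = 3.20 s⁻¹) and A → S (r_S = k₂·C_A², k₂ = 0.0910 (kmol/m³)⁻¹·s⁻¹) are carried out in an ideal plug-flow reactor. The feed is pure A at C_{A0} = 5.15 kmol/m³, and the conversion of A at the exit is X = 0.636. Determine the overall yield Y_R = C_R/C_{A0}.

0.579

C_A = C_{A0}(1−X) = 1.875 kmol/m³.
Along a PFR/batch, dC_R/dC_A = −r_R/(r_R+r_S) = −k₁/(k₁+k₂·C_A).
Integrating from C_{A0} to C_A: C_R = (3.20/0.0910)·ln[(3.20+0.0910·5.15)/(3.20+0.0910·1.87)] = 35.16·ln(3.669/3.371) = 2.980 kmol/m³.
Y_R = C_R/C_{A0} = 2.980/5.15 = 0.579.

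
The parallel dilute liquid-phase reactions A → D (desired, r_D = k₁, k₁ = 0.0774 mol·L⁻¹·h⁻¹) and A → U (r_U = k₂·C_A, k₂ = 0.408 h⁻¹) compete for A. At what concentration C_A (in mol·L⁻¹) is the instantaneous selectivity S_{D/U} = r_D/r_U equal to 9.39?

0.0202 mol·L⁻¹

S_{D/U} = (k₁/k₂)·C_A⁻¹ ⇒ C_A = (S·k₂/k₁)^(-1).
= (9.39×0.408/0.0774)^(-1) = (49.50)^(-1) = 0.0202 mol·L⁻¹.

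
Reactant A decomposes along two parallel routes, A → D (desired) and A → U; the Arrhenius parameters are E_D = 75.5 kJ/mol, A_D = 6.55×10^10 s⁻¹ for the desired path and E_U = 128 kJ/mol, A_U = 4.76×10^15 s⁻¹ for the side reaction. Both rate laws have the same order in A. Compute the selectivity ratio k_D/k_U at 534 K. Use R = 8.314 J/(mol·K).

1.88

With equal orders, S_{D/U} = k_D/k_U = (A_D/A_U)·exp[(E_U−E_D)/(RT)].
(E_U−E_D)/(RT) = (128−75.5)×10³/(8.314×534) = 52500/4440 = 11.83.
k_D/k_U = (6.55×10^10/4.76×10^15)·exp(11.83) = 1.376×10^-5 × 1.367×10^5 = 1.88.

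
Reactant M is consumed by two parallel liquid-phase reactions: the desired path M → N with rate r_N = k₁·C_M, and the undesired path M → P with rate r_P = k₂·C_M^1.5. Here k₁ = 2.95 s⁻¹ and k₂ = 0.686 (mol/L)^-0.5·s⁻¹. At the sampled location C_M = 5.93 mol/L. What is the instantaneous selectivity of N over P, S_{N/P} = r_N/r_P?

1.77

S_{N/P} = r_N/r_P = (k₁·C_M)/(k₂·C_M^1.5) = (k₁/k₂)·C_M^-0.5.
= (2.95×5.930) / (0.686×5.930^1.5) = 17.49/9.906 = 1.77.
The undesired path is higher order in M, so low C_M (CSTR or dilute feed) favours N.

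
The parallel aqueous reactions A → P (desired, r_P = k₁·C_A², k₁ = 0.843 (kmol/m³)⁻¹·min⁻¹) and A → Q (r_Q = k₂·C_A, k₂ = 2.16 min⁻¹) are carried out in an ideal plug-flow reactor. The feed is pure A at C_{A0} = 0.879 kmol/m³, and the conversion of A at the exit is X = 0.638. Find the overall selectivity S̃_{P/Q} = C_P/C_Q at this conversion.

0.230

C_A = C_{A0}(1−X) = 0.3182 kmol/m³.
Along a PFR/batch, dC_Q/dC_A = −r_Q/(r_P+r_Q) = −k₂/(k₂+k₁·C_A).
Integrating from C_{A0} to C_A: C_Q = (2.16/0.843)·ln[(2.16+0.843·0.879)/(2.16+0.843·0.318)] = 2.562·ln(2.901/2.428) = 0.4558 kmol/m³.
Then C_P = (C_{A0}−C_A) − C_Q = 0.5608 − 0.4558 = 0.1050 kmol/m³.
S̃_{P/Q} = C_P/C_Q = 0.1050/0.4558 = 0.230.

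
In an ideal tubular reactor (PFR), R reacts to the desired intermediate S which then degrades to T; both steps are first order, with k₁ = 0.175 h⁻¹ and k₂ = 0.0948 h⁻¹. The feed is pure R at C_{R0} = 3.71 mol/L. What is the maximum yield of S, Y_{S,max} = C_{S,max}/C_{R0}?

For a first-order series the maximum intermediate yield is C_{S,max}/C_{R0} = (k₁/k₂)^[k₂/(k₂−k₁)].
= (0.175/0.0948)^(0.0948/(0.0948−0.175)) = (1.846)^(-1.182) = 0.4845.

0.485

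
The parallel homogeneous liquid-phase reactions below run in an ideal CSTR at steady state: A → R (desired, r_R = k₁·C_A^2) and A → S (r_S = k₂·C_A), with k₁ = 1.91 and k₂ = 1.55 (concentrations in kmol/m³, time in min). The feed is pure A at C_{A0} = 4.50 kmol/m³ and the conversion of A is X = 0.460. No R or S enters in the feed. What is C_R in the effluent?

Exit C_A = C_{A0}(1−X) = 4.50×0.540 = 2.430 kmol/m³.
Rates in a CSTR are evaluated at the outlet concentration: r_R = 1.91×2.430^2 = 11.28, r_S = 1.55×2.430 = 3.767.
Fraction of consumed A going to R: r_R/(r_R+r_S) = 0.7496.
C_R = 0.7496·C_{A0}·X = 0.7496×4.50×0.460 = 1.55 kmol/m³.

1.55 kmol/m³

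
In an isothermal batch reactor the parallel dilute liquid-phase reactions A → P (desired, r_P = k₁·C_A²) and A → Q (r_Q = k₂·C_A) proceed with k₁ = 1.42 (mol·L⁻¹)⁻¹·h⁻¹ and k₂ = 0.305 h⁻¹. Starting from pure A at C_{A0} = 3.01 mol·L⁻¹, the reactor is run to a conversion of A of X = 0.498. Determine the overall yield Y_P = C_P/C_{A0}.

0.453

C_A = C_{A0}(1−X) = 1.511 mol·L⁻¹.
Along a PFR/batch, dC_Q/dC_A = −r_Q/(r_P+r_Q) = −k₂/(k₂+k₁·C_A).
Integrating from C_{A0} to C_A: C_Q = (0.305/1.42)·ln[(0.305+1.42·3.01)/(0.305+1.42·1.51)] = 0.2148·ln(4.579/2.451) = 0.1343 mol·L⁻¹.
Then C_P = (C_{A0}−C_A) − C_Q = 1.499 − 0.1343 = 1.365 mol·L⁻¹.
Y_P = C_P/C_{A0} = 1.365/3.01 = 0.453.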